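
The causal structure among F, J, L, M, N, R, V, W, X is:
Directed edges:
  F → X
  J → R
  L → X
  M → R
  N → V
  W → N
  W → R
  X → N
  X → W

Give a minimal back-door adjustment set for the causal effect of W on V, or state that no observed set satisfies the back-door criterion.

desc(W)\{W}={N,R,V}; candidates ⊆ {F,J,L,M,X}.
size 0: {}; under {} W still reaches {F,L,N,V,X} ∋ V.
{X}: W⊥V given {X} in G with W→· removed — back-door holds.

W→V: minimal back-door set {X}.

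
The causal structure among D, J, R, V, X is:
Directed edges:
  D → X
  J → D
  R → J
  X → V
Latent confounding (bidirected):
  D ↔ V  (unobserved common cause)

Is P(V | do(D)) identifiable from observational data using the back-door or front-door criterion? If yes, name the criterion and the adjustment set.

P(V|do(D)): frontdoor, adjust for {X}.

desc(D)\{D}={V,X}; candidates ⊆ {J,R}.
D↔V: latent back-door arc(s) into D.
size 0: {}; under {} D still reaches {J,R,V} ∋ V.
size 1: {J}, {R}; under {J} D still reaches {V} ∋ V.
size 2: {J,R}; under {J,R} D still reaches {V} ∋ V.
D↔V cannot be blocked by any observed set — no back-door set.
{X}: (i) intercepts every directed D→V path; (ii) no back-door D→{X}; (iii) {D} blocks every back-door {X}→V. Front-door holds.
P(V|do(D)) = Σ_{X} P(X|D) Σ_{D'} P(V|X,D')P(D').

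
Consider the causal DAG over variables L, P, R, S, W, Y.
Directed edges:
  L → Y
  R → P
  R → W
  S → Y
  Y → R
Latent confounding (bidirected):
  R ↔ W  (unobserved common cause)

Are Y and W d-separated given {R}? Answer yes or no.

No — Y and W are d-connected given {R}.

Bayes-Ball from Y | {R} reaches {L,S,W}.
W ∈ reach(Y|{R}) ⇒ Y ⊥̸ W | {R}.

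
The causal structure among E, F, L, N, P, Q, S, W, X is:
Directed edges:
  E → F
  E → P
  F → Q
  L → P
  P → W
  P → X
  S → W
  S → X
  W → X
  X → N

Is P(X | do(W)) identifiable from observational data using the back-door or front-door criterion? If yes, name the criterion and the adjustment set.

desc(W)\{W}={N,X}; candidates ⊆ {E,F,L,P,Q,S}.
size 0: {}; under {} W still reaches {E,F,L,N,P,Q,S,X} ∋ X.
size 1: {E}, {F}, {L} …(+3); under {E} W still reaches {L,N,P,S,X} ∋ X.
{P,S}: W⊥X given {P,S} in G with W→· removed — back-door holds.
P(X|do(W)) = Σ_{P,S} P(X|W,P,S)·P(P,S).

P(X|do(W)): backdoor, adjust for {P, S}.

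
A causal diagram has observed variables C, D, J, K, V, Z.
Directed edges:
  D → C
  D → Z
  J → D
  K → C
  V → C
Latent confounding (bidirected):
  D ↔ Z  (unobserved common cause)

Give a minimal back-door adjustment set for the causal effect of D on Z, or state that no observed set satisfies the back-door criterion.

D→Z: no observed back-door set.

desc(D)\{D}={C,Z}; candidates ⊆ {J,K,V}.
D↔Z: latent back-door arc(s) into D.
size 0: {}; under {} D still reaches {J,Z} ∋ Z.
size 1: {J}, {K}, {V}; under {J} D still reaches {Z} ∋ Z.
size 2: {J,K}, {J,V}, {K,V}; under {J,K} D still reaches {Z} ∋ Z.
D↔Z cannot be blocked by any observed set — no back-door set.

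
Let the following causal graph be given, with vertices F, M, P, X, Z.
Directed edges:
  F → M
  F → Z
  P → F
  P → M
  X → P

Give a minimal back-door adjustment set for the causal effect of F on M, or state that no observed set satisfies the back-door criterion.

F→M: minimal back-door set {P}.

desc(F)\{F}={M,Z}; candidates ⊆ {P,X}.
size 0: {}; under {} F still reaches {M,P,X} ∋ M.
{P}: F⊥M given {P} in G with F→· removed — back-door holds.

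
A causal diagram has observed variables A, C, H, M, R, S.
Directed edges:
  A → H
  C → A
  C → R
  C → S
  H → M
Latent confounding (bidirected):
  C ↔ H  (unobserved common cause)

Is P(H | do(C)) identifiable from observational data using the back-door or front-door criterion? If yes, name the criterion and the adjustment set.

desc(C)\{C}={A,H,M,R,S}; candidates ⊆ {—}.
C↔H: latent back-door arc(s) into C.
size 0: {}; under {} C still reaches {H,M} ∋ H.
C↔H cannot be blocked by any observed set — no back-door set.
{A}: (i) intercepts every directed C→H path; (ii) no back-door C→{A}; (iii) {C} blocks every back-door {A}→H. Front-door holds.
P(H|do(C)) = Σ_{A} P(A|C) Σ_{C'} P(H|A,C')P(C').

P(H|do(C)): frontdoor, adjust for {A}.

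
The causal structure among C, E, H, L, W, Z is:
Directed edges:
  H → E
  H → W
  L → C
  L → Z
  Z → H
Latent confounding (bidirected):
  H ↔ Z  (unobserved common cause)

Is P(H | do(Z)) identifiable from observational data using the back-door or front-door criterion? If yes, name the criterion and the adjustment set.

desc(Z)\{Z}={E,H,W}; candidates ⊆ {C,L}.
Z↔H: latent back-door arc(s) into Z.
size 0: {}; under {} Z still reaches {C,E,H,L,W} ∋ H.
size 1: {C}, {L}; under {C} Z still reaches {E,H,L,W} ∋ H.
size 2: {C,L}; under {C,L} Z still reaches {E,H,W} ∋ H.
Z↔H cannot be blocked by any observed set — no back-door set.
No mediator lies on a directed Z→…→H path.
Neither criterion identifies P(H|do(Z)) in this graph.

P(H|do(Z)): not identifiable (no BD/FD set).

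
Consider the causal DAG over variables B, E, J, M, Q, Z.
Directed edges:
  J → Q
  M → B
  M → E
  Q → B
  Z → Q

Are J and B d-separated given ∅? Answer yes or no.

Bayes-Ball from J | ∅ reaches {B,Q}.
B ∈ reach(J|∅) ⇒ J ⊥̸ B | ∅.

No — J and B are d-connected given ∅.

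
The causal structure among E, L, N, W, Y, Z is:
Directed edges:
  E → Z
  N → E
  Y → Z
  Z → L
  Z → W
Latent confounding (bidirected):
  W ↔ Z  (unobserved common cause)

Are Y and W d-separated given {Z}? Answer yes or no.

No — Y and W are d-connected given {Z}.

Bayes-Ball from Y | {Z} reaches {E,N,W}.
W ∈ reach(Y|{Z}) ⇒ Y ⊥̸ W | {Z}.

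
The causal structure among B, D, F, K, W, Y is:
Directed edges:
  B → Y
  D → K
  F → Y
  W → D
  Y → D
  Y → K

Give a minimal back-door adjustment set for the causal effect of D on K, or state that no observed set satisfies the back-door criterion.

D→K: minimal back-door set {Y}.

desc(D)\{D}={K}; candidates ⊆ {B,F,W,Y}.
size 0: {}; under {} D still reaches {B,F,K,W,Y} ∋ K.
{Y}: D⊥K given {Y} in G with D→· removed — back-door holds.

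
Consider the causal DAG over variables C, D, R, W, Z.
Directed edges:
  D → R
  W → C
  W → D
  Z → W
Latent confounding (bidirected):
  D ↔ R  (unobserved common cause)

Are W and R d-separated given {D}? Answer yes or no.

No — W and R are d-connected given {D}.

Bayes-Ball from W | {D} reaches {C,R,Z}.
R ∈ reach(W|{D}) ⇒ W ⊥̸ R | {D}.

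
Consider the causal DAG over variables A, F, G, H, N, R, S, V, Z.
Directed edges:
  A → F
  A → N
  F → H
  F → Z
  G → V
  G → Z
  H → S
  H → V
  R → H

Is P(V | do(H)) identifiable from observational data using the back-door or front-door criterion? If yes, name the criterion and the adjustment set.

desc(H)\{H}={S,V}; candidates ⊆ {A,F,G,N,R,Z}.
∅: H⊥V given ∅ in G with H→· removed — back-door holds.
P(V|do(H)) = P(V|H) — no adjustment needed.

P(V|do(H)): backdoor, adjust for ∅.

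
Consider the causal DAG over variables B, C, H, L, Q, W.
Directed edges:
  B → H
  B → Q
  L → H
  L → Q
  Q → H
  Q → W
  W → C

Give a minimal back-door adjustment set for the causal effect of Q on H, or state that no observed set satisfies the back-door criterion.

desc(Q)\{Q}={C,H,W}; candidates ⊆ {B,L}.
size 0: {}; under {} Q still reaches {B,H,L} ∋ H.
size 1: {B}, {L}; under {B} Q still reaches {H,L} ∋ H.
{B,L}: Q⊥H given {B,L} in G with Q→· removed — back-door holds.

Q→H: minimal back-door set {B, L}.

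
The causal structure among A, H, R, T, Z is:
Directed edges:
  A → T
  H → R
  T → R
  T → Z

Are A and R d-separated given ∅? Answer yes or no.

No — A and R are d-connected given ∅.

Bayes-Ball from A | ∅ reaches {R,T,Z}.
R ∈ reach(A|∅) ⇒ A ⊥̸ R | ∅.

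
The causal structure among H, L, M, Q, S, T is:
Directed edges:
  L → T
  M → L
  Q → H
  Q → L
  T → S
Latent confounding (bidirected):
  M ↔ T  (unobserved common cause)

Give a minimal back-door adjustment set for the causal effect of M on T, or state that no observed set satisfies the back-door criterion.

desc(M)\{M}={L,S,T}; candidates ⊆ {H,Q}.
M↔T: latent back-door arc(s) into M.
size 0: {}; under {} M still reaches {S,T} ∋ T.
size 1: {H}, {Q}; under {H} M still reaches {S,T} ∋ T.
size 2: {H,Q}; under {H,Q} M still reaches {S,T} ∋ T.
M↔T cannot be blocked by any observed set — no back-door set.

M→T: no observed back-door set.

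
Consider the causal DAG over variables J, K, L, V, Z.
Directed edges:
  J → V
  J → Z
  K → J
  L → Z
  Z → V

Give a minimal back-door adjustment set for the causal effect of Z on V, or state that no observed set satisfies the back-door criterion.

Z→V: minimal back-door set {J}.

desc(Z)\{Z}={V}; candidates ⊆ {J,K,L}.
size 0: {}; under {} Z still reaches {J,K,L,V} ∋ V.
{J}: Z⊥V given {J} in G with Z→· removed — back-door holds.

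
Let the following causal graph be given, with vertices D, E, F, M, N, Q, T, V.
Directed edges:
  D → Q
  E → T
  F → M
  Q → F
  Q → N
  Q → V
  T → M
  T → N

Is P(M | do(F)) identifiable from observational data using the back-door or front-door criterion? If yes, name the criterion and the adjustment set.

desc(F)\{F}={M}; candidates ⊆ {D,E,N,Q,T,V}.
∅: F⊥M given ∅ in G with F→· removed — back-door holds.
P(M|do(F)) = P(M|F) — no adjustment needed.

P(M|do(F)): backdoor, adjust for ∅.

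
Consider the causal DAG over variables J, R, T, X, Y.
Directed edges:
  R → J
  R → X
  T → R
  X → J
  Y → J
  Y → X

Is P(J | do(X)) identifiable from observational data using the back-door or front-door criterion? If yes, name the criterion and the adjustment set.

desc(X)\{X}={J}; candidates ⊆ {R,T,Y}.
size 0: {}; under {} X still reaches {J,R,T,Y} ∋ J.
size 1: {R}, {T}, {Y}; under {R} X still reaches {J,Y} ∋ J.
{R,Y}: X⊥J given {R,Y} in G with X→· removed — back-door holds.
P(J|do(X)) = Σ_{R,Y} P(J|X,R,Y)·P(R,Y).

P(J|do(X)): backdoor, adjust for {R, Y}.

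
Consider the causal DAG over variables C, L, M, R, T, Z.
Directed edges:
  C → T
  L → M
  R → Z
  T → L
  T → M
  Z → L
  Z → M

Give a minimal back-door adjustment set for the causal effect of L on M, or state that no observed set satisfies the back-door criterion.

desc(L)\{L}={M}; candidates ⊆ {C,R,T,Z}.
size 0: {}; under {} L still reaches {C,M,R,T,Z} ∋ M.
size 1: {C}, {R}, {T} …(+1); under {C} L still reaches {M,R,T,Z} ∋ M.
{T,Z}: L⊥M given {T,Z} in G with L→· removed — back-door holds.

L→M: minimal back-door set {T, Z}.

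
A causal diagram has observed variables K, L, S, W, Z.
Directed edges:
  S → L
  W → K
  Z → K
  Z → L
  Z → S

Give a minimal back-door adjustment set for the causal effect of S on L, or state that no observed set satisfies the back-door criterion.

S→L: minimal back-door set {Z}.

desc(S)\{S}={L}; candidates ⊆ {K,W,Z}.
size 0: {}; under {} S still reaches {K,L,Z} ∋ L.
{Z}: S⊥L given {Z} in G with S→· removed — back-door holds.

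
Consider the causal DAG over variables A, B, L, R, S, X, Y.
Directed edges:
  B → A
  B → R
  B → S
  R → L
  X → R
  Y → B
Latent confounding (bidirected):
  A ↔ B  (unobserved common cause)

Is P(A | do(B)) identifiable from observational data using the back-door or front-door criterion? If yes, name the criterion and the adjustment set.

P(A|do(B)): not identifiable (no BD/FD set).

desc(B)\{B}={A,L,R,S}; candidates ⊆ {X,Y}.
B↔A: latent back-door arc(s) into B.
size 0: {}; under {} B still reaches {A,Y} ∋ A.
size 1: {X}, {Y}; under {X} B still reaches {A,Y} ∋ A.
size 2: {X,Y}; under {X,Y} B still reaches {A} ∋ A.
B↔A cannot be blocked by any observed set — no back-door set.
No mediator lies on a directed B→…→A path.
Neither criterion identifies P(A|do(B)) in this graph.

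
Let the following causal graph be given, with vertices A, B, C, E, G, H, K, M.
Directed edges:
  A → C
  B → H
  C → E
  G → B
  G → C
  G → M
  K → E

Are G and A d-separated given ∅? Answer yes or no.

Yes — G ⊥ A | ∅.

Bayes-Ball from G | ∅ reaches {B,C,E,H,M}.
A ∉ reach(G|∅) ⇒ G ⊥ A | ∅.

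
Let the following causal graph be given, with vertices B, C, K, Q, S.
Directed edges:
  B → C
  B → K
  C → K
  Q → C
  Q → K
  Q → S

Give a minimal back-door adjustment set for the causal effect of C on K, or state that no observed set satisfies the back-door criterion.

desc(C)\{C}={K}; candidates ⊆ {B,Q,S}.
size 0: {}; under {} C still reaches {B,K,Q,S} ∋ K.
size 1: {B}, {Q}, {S}; under {B} C still reaches {K,Q,S} ∋ K.
{B,Q}: C⊥K given {B,Q} in G with C→· removed — back-door holds.

C→K: minimal back-door set {B, Q}.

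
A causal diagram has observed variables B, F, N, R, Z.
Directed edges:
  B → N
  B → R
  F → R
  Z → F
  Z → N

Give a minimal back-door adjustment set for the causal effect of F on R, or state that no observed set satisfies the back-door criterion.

F→R: minimal back-door set ∅.

desc(F)\{F}={R}; candidates ⊆ {B,N,Z}.
∅: F⊥R given ∅ in G with F→· removed — back-door holds.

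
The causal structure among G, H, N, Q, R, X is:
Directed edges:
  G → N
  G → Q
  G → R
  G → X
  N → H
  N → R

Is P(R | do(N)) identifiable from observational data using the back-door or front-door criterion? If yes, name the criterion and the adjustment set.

P(R|do(N)): backdoor, adjust for {G}.

desc(N)\{N}={H,R}; candidates ⊆ {G,Q,X}.
size 0: {}; under {} N still reaches {G,Q,R,X} ∋ R.
{G}: N⊥R given {G} in G with N→· removed — back-door holds.
P(R|do(N)) = Σ_{G} P(R|N,G)·P(G).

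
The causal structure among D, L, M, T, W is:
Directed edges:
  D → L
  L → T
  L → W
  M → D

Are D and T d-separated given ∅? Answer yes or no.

No — D and T are d-connected given ∅.

Bayes-Ball from D | ∅ reaches {L,M,T,W}.
T ∈ reach(D|∅) ⇒ D ⊥̸ T | ∅.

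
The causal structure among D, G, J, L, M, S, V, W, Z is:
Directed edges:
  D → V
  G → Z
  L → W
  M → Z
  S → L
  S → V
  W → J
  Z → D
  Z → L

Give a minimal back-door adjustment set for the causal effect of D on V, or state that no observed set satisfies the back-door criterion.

desc(D)\{D}={V}; candidates ⊆ {G,J,L,M,S,W,Z}.
∅: D⊥V given ∅ in G with D→· removed — back-door holds.

D→V: minimal back-door set ∅.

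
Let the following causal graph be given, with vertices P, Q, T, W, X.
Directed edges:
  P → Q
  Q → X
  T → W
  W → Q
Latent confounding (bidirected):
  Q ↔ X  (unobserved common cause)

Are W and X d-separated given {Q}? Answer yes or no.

No — W and X are d-connected given {Q}.

Bayes-Ball from W | {Q} reaches {P,T,X}.
X ∈ reach(W|{Q}) ⇒ W ⊥̸ X | {Q}.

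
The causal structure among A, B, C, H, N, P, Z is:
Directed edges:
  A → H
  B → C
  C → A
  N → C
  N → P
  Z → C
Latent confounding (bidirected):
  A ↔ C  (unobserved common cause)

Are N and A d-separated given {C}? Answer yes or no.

No — N and A are d-connected given {C}.

Bayes-Ball from N | {C} reaches {A,B,H,P,Z}.
A ∈ reach(N|{C}) ⇒ N ⊥̸ A | {C}.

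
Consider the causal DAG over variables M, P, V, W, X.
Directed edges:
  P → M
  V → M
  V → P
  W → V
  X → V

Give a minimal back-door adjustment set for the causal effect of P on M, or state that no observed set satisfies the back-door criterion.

desc(P)\{P}={M}; candidates ⊆ {V,W,X}.
size 0: {}; under {} P still reaches {M,V,W,X} ∋ M.
{V}: P⊥M given {V} in G with P→· removed — back-door holds.

P→M: minimal back-door set {V}.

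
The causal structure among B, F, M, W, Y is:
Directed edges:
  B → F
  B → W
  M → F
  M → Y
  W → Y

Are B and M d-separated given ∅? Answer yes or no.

Bayes-Ball from B | ∅ reaches {F,W,Y}.
M ∉ reach(B|∅) ⇒ B ⊥ M | ∅.

Yes — B ⊥ M | ∅.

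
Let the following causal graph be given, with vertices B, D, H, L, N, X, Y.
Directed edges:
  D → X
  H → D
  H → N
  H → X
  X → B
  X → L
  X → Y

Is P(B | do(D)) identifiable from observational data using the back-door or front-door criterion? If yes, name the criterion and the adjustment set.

P(B|do(D)): backdoor, adjust for {H}.

desc(D)\{D}={B,L,X,Y}; candidates ⊆ {H,N}.
size 0: {}; under {} D still reaches {B,H,L,N,X,Y} ∋ B.
{H}: D⊥B given {H} in G with D→· removed — back-door holds.
P(B|do(D)) = Σ_{H} P(B|D,H)·P(H).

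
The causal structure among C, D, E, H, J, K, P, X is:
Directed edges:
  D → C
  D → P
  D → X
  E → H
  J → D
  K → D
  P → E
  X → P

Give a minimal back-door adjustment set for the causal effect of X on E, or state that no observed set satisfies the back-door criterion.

X→E: minimal back-door set {D}.

desc(X)\{X}={E,H,P}; candidates ⊆ {C,D,J,K}.
size 0: {}; under {} X still reaches {C,D,E,H,J,K,P} ∋ E.
{D}: X⊥E given {D} in G with X→· removed — back-door holds.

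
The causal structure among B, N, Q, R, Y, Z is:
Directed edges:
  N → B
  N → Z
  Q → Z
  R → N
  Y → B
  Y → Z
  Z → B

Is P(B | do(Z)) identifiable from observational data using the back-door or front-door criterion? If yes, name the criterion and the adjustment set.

P(B|do(Z)): backdoor, adjust for {N, Y}.

desc(Z)\{Z}={B}; candidates ⊆ {N,Q,R,Y}.
size 0: {}; under {} Z still reaches {B,N,Q,R,Y} ∋ B.
size 1: {N}, {Q}, {R} …(+1); under {N} Z still reaches {B,Q,Y} ∋ B.
{N,Y}: Z⊥B given {N,Y} in G with Z→· removed — back-door holds.
P(B|do(Z)) = Σ_{N,Y} P(B|Z,N,Y)·P(N,Y).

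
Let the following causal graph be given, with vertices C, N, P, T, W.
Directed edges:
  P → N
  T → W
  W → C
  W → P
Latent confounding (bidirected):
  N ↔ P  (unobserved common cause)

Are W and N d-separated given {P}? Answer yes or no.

No — W and N are d-connected given {P}.

Bayes-Ball from W | {P} reaches {C,N,T}.
N ∈ reach(W|{P}) ⇒ W ⊥̸ N | {P}.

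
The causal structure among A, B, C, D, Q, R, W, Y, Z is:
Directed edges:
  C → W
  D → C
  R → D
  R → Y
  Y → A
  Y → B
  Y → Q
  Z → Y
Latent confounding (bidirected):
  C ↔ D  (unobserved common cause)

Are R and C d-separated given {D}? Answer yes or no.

Bayes-Ball from R | {D} reaches {A,B,C,Q,W,Y}.
C ∈ reach(R|{D}) ⇒ R ⊥̸ C | {D}.

No — R and C are d-connected given {D}.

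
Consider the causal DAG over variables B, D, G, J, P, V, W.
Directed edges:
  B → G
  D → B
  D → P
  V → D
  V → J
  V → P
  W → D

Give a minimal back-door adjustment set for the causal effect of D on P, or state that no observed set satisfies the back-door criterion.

D→P: minimal back-door set {V}.

desc(D)\{D}={B,G,P}; candidates ⊆ {J,V,W}.
size 0: {}; under {} D still reaches {J,P,V,W} ∋ P.
{V}: D⊥P given {V} in G with D→· removed — back-door holds.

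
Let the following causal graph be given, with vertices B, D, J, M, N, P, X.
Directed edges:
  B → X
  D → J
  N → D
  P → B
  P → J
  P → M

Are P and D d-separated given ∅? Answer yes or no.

Yes — P ⊥ D | ∅.

Bayes-Ball from P | ∅ reaches {B,J,M,X}.
D ∉ reach(P|∅) ⇒ P ⊥ D | ∅.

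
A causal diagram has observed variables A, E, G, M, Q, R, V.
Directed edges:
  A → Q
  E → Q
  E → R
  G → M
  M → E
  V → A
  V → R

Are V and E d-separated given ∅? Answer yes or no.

Yes — V ⊥ E | ∅.

Bayes-Ball from V | ∅ reaches {A,Q,R}.
E ∉ reach(V|∅) ⇒ V ⊥ E | ∅.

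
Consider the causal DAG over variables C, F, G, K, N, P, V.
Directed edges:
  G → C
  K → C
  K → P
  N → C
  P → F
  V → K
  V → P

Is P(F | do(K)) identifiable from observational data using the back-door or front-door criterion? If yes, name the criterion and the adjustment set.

desc(K)\{K}={C,F,P}; candidates ⊆ {G,N,V}.
size 0: {}; under {} K still reaches {F,P,V} ∋ F.
{V}: K⊥F given {V} in G with K→· removed — back-door holds.
P(F|do(K)) = Σ_{V} P(F|K,V)·P(V).

P(F|do(K)): backdoor, adjust for {V}.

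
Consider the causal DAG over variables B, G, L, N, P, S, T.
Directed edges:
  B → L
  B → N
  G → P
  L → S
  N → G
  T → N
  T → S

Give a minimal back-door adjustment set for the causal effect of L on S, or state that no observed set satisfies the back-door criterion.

L→S: minimal back-door set ∅.

desc(L)\{L}={S}; candidates ⊆ {B,G,N,P,T}.
∅: L⊥S given ∅ in G with L→· removed — back-door holds.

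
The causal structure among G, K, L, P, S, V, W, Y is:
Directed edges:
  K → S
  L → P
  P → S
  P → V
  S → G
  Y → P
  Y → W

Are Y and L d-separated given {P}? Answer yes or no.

Bayes-Ball from Y | {P} reaches {L,W}.
L ∈ reach(Y|{P}) ⇒ Y ⊥̸ L | {P}.

No — Y and L are d-connected given {P}.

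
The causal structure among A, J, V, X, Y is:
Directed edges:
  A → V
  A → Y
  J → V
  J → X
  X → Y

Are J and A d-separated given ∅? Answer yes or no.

Yes — J ⊥ A | ∅.

Bayes-Ball from J | ∅ reaches {V,X,Y}.
A ∉ reach(J|∅) ⇒ J ⊥ A | ∅.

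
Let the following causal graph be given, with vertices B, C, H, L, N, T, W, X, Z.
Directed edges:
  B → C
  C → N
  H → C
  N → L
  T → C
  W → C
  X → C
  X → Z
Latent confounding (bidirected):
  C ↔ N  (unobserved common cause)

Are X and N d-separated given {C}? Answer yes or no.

Bayes-Ball from X | {C} reaches {B,H,L,N,T,W,Z}.
N ∈ reach(X|{C}) ⇒ X ⊥̸ N | {C}.

No — X and N are d-connected given {C}.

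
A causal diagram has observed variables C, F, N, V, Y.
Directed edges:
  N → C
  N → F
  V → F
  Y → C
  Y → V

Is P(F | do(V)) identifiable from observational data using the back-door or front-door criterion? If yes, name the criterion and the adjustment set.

desc(V)\{V}={F}; candidates ⊆ {C,N,Y}.
∅: V⊥F given ∅ in G with V→· removed — back-door holds.
P(F|do(V)) = P(F|V) — no adjustment needed.

P(F|do(V)): backdoor, adjust for ∅.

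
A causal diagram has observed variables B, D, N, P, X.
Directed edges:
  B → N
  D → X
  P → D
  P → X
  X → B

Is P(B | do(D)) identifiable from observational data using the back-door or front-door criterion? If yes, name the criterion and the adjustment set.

P(B|do(D)): backdoor, adjust for {P}.

desc(D)\{D}={B,N,X}; candidates ⊆ {P}.
size 0: {}; under {} D still reaches {B,N,P,X} ∋ B.
{P}: D⊥B given {P} in G with D→· removed — back-door holds.
P(B|do(D)) = Σ_{P} P(B|D,P)·P(P).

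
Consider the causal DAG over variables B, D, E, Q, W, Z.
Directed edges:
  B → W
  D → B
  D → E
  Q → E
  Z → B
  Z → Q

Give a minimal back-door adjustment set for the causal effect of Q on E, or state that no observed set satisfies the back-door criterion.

desc(Q)\{Q}={E}; candidates ⊆ {B,D,W,Z}.
∅: Q⊥E given ∅ in G with Q→· removed — back-door holds.

Q→E: minimal back-door set ∅.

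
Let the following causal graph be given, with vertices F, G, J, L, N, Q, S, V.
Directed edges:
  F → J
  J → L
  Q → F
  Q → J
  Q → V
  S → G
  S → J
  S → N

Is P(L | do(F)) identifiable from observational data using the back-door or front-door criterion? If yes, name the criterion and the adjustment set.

P(L|do(F)): backdoor, adjust for {Q}.

desc(F)\{F}={J,L}; candidates ⊆ {G,N,Q,S,V}.
size 0: {}; under {} F still reaches {J,L,Q,V} ∋ L.
{Q}: F⊥L given {Q} in G with F→· removed — back-door holds.
P(L|do(F)) = Σ_{Q} P(L|F,Q)·P(Q).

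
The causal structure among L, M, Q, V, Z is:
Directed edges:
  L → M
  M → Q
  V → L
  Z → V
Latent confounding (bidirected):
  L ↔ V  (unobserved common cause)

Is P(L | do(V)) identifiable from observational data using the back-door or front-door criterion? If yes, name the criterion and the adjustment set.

desc(V)\{V}={L,M,Q}; candidates ⊆ {Z}.
V↔L: latent back-door arc(s) into V.
size 0: {}; under {} V still reaches {L,M,Q,Z} ∋ L.
size 1: {Z}; under {Z} V still reaches {L,M,Q} ∋ L.
V↔L cannot be blocked by any observed set — no back-door set.
No mediator lies on a directed V→…→L path.
Neither criterion identifies P(L|do(V)) in this graph.

P(L|do(V)): not identifiable (no BD/FD set).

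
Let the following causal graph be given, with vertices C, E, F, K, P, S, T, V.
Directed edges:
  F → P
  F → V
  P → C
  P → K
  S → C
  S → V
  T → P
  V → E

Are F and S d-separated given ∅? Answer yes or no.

Bayes-Ball from F | ∅ reaches {C,E,K,P,V}.
S ∉ reach(F|∅) ⇒ F ⊥ S | ∅.

Yes — F ⊥ S | ∅.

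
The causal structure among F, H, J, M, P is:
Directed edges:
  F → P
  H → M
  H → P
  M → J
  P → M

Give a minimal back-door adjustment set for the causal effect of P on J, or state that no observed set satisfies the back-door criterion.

desc(P)\{P}={J,M}; candidates ⊆ {F,H}.
size 0: {}; under {} P still reaches {F,H,J,M} ∋ J.
{H}: P⊥J given {H} in G with P→· removed — back-door holds.

P→J: minimal back-door set {H}.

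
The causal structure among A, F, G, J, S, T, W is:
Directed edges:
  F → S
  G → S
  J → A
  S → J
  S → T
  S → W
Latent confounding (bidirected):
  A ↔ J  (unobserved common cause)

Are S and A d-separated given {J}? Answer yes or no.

Bayes-Ball from S | {J} reaches {A,F,G,T,W}.
A ∈ reach(S|{J}) ⇒ S ⊥̸ A | {J}.

No — S and A are d-connected given {J}.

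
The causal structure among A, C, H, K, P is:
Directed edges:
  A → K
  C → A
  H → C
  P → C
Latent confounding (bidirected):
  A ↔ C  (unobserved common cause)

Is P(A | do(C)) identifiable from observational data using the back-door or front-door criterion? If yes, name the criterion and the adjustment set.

desc(C)\{C}={A,K}; candidates ⊆ {H,P}.
C↔A: latent back-door arc(s) into C.
size 0: {}; under {} C still reaches {A,H,K,P} ∋ A.
size 1: {H}, {P}; under {H} C still reaches {A,K,P} ∋ A.
size 2: {H,P}; under {H,P} C still reaches {A,K} ∋ A.
C↔A cannot be blocked by any observed set — no back-door set.
No mediator lies on a directed C→…→A path.
Neither criterion identifies P(A|do(C)) in this graph.

P(A|do(C)): not identifiable (no BD/FD set).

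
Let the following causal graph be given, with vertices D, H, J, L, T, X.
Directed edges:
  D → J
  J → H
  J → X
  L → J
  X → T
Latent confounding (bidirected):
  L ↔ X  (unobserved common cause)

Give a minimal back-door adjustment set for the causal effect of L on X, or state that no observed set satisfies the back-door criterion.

L→X: no observed back-door set.

desc(L)\{L}={H,J,T,X}; candidates ⊆ {D}.
L↔X: latent back-door arc(s) into L.
size 0: {}; under {} L still reaches {T,X} ∋ X.
size 1: {D}; under {D} L still reaches {T,X} ∋ X.
L↔X cannot be blocked by any observed set — no back-door set.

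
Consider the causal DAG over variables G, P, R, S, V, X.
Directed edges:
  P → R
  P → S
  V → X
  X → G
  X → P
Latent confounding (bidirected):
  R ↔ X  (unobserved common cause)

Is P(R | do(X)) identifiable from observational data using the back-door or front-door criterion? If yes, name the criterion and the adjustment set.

desc(X)\{X}={G,P,R,S}; candidates ⊆ {V}.
X↔R: latent back-door arc(s) into X.
size 0: {}; under {} X still reaches {R,V} ∋ R.
size 1: {V}; under {V} X still reaches {R} ∋ R.
X↔R cannot be blocked by any observed set — no back-door set.
{P}: (i) intercepts every directed X→R path; (ii) no back-door X→{P}; (iii) {X} blocks every back-door {P}→R. Front-door holds.
P(R|do(X)) = Σ_{P} P(P|X) Σ_{X'} P(R|P,X')P(X').

P(R|do(X)): frontdoor, adjust for {P}.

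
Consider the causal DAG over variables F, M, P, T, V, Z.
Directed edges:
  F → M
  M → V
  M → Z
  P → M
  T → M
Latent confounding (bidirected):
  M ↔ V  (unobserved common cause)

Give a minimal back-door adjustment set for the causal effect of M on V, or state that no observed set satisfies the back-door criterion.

desc(M)\{M}={V,Z}; candidates ⊆ {F,P,T}.
M↔V: latent back-door arc(s) into M.
size 0: {}; under {} M still reaches {F,P,T,V} ∋ V.
size 1: {F}, {P}, {T}; under {F} M still reaches {P,T,V} ∋ V.
size 2: {F,P}, {F,T}, {P,T}; under {F,P} M still reaches {T,V} ∋ V.
M↔V cannot be blocked by any observed set — no back-door set.

M→V: no observed back-door set.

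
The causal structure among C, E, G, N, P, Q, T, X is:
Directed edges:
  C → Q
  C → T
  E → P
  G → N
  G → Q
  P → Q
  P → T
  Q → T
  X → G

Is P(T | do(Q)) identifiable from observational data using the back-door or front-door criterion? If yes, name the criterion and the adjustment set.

P(T|do(Q)): backdoor, adjust for {C, P}.

desc(Q)\{Q}={T}; candidates ⊆ {C,E,G,N,P,X}.
size 0: {}; under {} Q still reaches {C,E,G,N,P,T,X} ∋ T.
size 1: {C}, {E}, {G} …(+3); under {C} Q still reaches {E,G,N,P,T,X} ∋ T.
{C,P}: Q⊥T given {C,P} in G with Q→· removed — back-door holds.
P(T|do(Q)) = Σ_{C,P} P(T|Q,C,P)·P(C,P).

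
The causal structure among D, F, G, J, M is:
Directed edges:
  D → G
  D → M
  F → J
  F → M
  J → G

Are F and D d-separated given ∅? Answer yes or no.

Bayes-Ball from F | ∅ reaches {G,J,M}.
D ∉ reach(F|∅) ⇒ F ⊥ D | ∅.

Yes — F ⊥ D | ∅.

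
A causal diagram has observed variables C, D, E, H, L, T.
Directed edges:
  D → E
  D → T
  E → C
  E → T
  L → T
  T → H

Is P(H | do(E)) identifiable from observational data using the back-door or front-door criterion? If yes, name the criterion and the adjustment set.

P(H|do(E)): backdoor, adjust for {D}.

desc(E)\{E}={C,H,T}; candidates ⊆ {D,L}.
size 0: {}; under {} E still reaches {D,H,T} ∋ H.
{D}: E⊥H given {D} in G with E→· removed — back-door holds.
P(H|do(E)) = Σ_{D} P(H|E,D)·P(D).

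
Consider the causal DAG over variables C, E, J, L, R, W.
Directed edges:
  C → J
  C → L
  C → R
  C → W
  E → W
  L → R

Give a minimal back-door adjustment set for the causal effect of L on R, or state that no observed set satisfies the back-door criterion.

desc(L)\{L}={R}; candidates ⊆ {C,E,J,W}.
size 0: {}; under {} L still reaches {C,J,R,W} ∋ R.
{C}: L⊥R given {C} in G with L→· removed — back-door holds.

L→R: minimal back-door set {C}.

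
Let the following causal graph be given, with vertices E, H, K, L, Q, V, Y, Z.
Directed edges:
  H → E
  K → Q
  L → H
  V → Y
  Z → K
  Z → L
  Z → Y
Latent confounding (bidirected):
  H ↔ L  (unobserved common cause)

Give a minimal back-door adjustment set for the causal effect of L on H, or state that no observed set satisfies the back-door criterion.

desc(L)\{L}={E,H}; candidates ⊆ {K,Q,V,Y,Z}.
L↔H: latent back-door arc(s) into L.
size 0: {}; under {} L still reaches {E,H,K,Q,Y,Z} ∋ H.
size 1: {K}, {Q}, {V} …(+2); under {K} L still reaches {E,H,Y,Z} ∋ H.
size 2: {K,Q}, {K,V}, {K,Y} …(+7); under {K,Q} L still reaches {E,H,Y,Z} ∋ H.
L↔H cannot be blocked by any observed set — no back-door set.

L→H: no observed back-door set.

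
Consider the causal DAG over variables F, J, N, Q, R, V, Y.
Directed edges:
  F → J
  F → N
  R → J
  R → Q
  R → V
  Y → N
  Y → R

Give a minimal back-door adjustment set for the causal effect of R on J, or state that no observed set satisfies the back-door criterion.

desc(R)\{R}={J,Q,V}; candidates ⊆ {F,N,Y}.
∅: R⊥J given ∅ in G with R→· removed — back-door holds.

R→J: minimal back-door set ∅.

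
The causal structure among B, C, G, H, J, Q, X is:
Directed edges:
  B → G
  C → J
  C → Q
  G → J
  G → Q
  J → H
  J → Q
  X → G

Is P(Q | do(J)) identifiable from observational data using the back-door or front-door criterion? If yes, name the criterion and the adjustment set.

desc(J)\{J}={H,Q}; candidates ⊆ {B,C,G,X}.
size 0: {}; under {} J still reaches {B,C,G,Q,X} ∋ Q.
size 1: {B}, {C}, {G} …(+1); under {B} J still reaches {C,G,Q,X} ∋ Q.
{C,G}: J⊥Q given {C,G} in G with J→· removed — back-door holds.
P(Q|do(J)) = Σ_{C,G} P(Q|J,C,G)·P(C,G).

P(Q|do(J)): backdoor, adjust for {C, G}.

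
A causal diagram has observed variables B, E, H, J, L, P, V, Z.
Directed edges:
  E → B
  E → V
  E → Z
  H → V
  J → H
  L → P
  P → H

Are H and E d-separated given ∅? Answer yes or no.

Yes — H ⊥ E | ∅.

Bayes-Ball from H | ∅ reaches {J,L,P,V}.
E ∉ reach(H|∅) ⇒ H ⊥ E | ∅.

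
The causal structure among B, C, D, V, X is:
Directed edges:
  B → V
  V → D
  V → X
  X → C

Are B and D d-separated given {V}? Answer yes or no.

Bayes-Ball from B | {V} reaches ∅.
D ∉ reach(B|{V}) ⇒ B ⊥ D | {V}.

Yes — B ⊥ D | {V}.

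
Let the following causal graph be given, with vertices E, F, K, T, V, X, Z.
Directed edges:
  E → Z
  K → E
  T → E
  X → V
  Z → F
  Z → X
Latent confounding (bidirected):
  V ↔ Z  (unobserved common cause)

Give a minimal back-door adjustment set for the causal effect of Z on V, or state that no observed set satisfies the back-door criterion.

desc(Z)\{Z}={F,V,X}; candidates ⊆ {E,K,T}.
Z↔V: latent back-door arc(s) into Z.
size 0: {}; under {} Z still reaches {E,K,T,V} ∋ V.
size 1: {E}, {K}, {T}; under {E} Z still reaches {V} ∋ V.
size 2: {E,K}, {E,T}, {K,T}; under {E,K} Z still reaches {V} ∋ V.
Z↔V cannot be blocked by any observed set — no back-door set.

Z→V: no observed back-door set.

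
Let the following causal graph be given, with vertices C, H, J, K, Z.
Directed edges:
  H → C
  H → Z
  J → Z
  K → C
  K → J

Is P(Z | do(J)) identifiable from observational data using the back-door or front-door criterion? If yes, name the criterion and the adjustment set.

P(Z|do(J)): backdoor, adjust for ∅.

desc(J)\{J}={Z}; candidates ⊆ {C,H,K}.
∅: J⊥Z given ∅ in G with J→· removed — back-door holds.
P(Z|do(J)) = P(Z|J) — no adjustment needed.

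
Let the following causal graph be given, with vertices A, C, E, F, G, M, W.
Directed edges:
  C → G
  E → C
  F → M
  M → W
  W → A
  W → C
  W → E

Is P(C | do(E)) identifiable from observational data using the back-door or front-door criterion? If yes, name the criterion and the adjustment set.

desc(E)\{E}={C,G}; candidates ⊆ {A,F,M,W}.
size 0: {}; under {} E still reaches {A,C,F,G,M,W} ∋ C.
{W}: E⊥C given {W} in G with E→· removed — back-door holds.
P(C|do(E)) = Σ_{W} P(C|E,W)·P(W).

P(C|do(E)): backdoor, adjust for {W}.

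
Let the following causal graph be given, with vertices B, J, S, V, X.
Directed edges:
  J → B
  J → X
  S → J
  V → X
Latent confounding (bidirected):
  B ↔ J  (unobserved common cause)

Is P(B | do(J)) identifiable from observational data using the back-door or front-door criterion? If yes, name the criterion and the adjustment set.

P(B|do(J)): not identifiable (no BD/FD set).

desc(J)\{J}={B,X}; candidates ⊆ {S,V}.
J↔B: latent back-door arc(s) into J.
size 0: {}; under {} J still reaches {B,S} ∋ B.
size 1: {S}, {V}; under {S} J still reaches {B} ∋ B.
size 2: {S,V}; under {S,V} J still reaches {B} ∋ B.
J↔B cannot be blocked by any observed set — no back-door set.
No mediator lies on a directed J→…→B path.
Neither criterion identifies P(B|do(J)) in this graph.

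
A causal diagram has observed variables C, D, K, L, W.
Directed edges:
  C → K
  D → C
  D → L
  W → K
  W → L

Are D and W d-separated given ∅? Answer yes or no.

Bayes-Ball from D | ∅ reaches {C,K,L}.
W ∉ reach(D|∅) ⇒ D ⊥ W | ∅.

Yes — D ⊥ W | ∅.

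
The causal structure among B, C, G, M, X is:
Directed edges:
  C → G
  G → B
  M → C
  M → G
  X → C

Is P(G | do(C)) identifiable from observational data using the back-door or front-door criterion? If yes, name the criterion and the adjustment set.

P(G|do(C)): backdoor, adjust for {M}.

desc(C)\{C}={B,G}; candidates ⊆ {M,X}.
size 0: {}; under {} C still reaches {B,G,M,X} ∋ G.
{M}: C⊥G given {M} in G with C→· removed — back-door holds.
P(G|do(C)) = Σ_{M} P(G|C,M)·P(M).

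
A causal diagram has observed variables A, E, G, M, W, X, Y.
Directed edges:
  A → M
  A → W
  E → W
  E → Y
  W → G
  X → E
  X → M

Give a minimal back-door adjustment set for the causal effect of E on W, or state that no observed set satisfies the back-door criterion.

desc(E)\{E}={G,W,Y}; candidates ⊆ {A,M,X}.
∅: E⊥W given ∅ in G with E→· removed — back-door holds.

E→W: minimal back-door set ∅.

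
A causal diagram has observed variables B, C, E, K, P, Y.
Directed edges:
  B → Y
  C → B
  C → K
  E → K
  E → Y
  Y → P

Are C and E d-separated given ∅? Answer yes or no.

Yes — C ⊥ E | ∅.

Bayes-Ball from C | ∅ reaches {B,K,P,Y}.
E ∉ reach(C|∅) ⇒ C ⊥ E | ∅.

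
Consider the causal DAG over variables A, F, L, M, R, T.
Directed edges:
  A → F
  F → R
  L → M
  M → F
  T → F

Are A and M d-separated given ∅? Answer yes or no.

Yes — A ⊥ M | ∅.

Bayes-Ball from A | ∅ reaches {F,R}.
M ∉ reach(A|∅) ⇒ A ⊥ M | ∅.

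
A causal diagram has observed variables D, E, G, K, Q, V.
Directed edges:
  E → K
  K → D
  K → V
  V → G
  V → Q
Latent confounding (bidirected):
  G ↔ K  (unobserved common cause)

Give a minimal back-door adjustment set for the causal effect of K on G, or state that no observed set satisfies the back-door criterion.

K→G: no observed back-door set.

desc(K)\{K}={D,G,Q,V}; candidates ⊆ {E}.
K↔G: latent back-door arc(s) into K.
size 0: {}; under {} K still reaches {E,G} ∋ G.
size 1: {E}; under {E} K still reaches {G} ∋ G.
K↔G cannot be blocked by any observed set — no back-door set.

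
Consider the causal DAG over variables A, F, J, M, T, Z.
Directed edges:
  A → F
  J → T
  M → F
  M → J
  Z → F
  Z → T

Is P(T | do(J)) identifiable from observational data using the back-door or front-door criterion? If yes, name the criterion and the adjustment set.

P(T|do(J)): backdoor, adjust for ∅.

desc(J)\{J}={T}; candidates ⊆ {A,F,M,Z}.
∅: J⊥T given ∅ in G with J→· removed — back-door holds.
P(T|do(J)) = P(T|J) — no adjustment needed.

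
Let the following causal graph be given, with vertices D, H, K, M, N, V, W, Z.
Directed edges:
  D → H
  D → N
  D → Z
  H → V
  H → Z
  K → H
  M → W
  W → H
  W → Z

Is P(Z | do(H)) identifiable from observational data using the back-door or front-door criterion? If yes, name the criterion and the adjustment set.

desc(H)\{H}={V,Z}; candidates ⊆ {D,K,M,N,W}.
size 0: {}; under {} H still reaches {D,K,M,N,W,Z} ∋ Z.
size 1: {D}, {K}, {M} …(+2); under {D} H still reaches {K,M,W,Z} ∋ Z.
{D,W}: H⊥Z given {D,W} in G with H→· removed — back-door holds.
P(Z|do(H)) = Σ_{D,W} P(Z|H,D,W)·P(D,W).

P(Z|do(H)): backdoor, adjust for {D, W}.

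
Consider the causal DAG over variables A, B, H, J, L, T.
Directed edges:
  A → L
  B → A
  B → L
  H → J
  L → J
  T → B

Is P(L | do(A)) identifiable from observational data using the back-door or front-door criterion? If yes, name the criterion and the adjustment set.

desc(A)\{A}={J,L}; candidates ⊆ {B,H,T}.
size 0: {}; under {} A still reaches {B,J,L,T} ∋ L.
{B}: A⊥L given {B} in G with A→· removed — back-door holds.
P(L|do(A)) = Σ_{B} P(L|A,B)·P(B).

P(L|do(A)): backdoor, adjust for {B}.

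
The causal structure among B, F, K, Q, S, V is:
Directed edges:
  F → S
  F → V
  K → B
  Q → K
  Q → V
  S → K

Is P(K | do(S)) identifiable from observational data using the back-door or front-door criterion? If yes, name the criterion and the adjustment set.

P(K|do(S)): backdoor, adjust for ∅.

desc(S)\{S}={B,K}; candidates ⊆ {F,Q,V}.
∅: S⊥K given ∅ in G with S→· removed — back-door holds.
P(K|do(S)) = P(K|S) — no adjustment needed.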